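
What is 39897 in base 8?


Divide by 8 repeatedly:
39897 ÷ 8 = 4987 remainder 1
4987 ÷ 8 = 623 remainder 3
623 ÷ 8 = 77 remainder 7
77 ÷ 8 = 9 remainder 5
9 ÷ 8 = 1 remainder 1
1 ÷ 8 = 0 remainder 1
Reading remainders bottom-up:
= 0o115731


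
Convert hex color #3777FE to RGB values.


Hex: #3777FE
R = 37₁₆ = 55
G = 77₁₆ = 119
B = FE₁₆ = 254
= RGB(55, 119, 254)


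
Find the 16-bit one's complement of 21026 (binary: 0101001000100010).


Original: 0101001000100010
Invert all bits:
  bit 0: 0 → 1
  bit 1: 1 → 0
  bit 2: 0 → 1
  bit 3: 1 → 0
  bit 4: 0 → 1
  bit 5: 0 → 1
  bit 6: 1 → 0
  bit 7: 0 → 1
  bit 8: 0 → 1
  bit 9: 0 → 1
  bit 10: 1 → 0
  bit 11: 0 → 1
  bit 12: 0 → 1
  bit 13: 0 → 1
  bit 14: 1 → 0
  bit 15: 0 → 1
= 1010110111011101


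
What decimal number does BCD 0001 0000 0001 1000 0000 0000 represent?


Each 4-bit group → digit:
  0001 → 1
  0000 → 0
  0001 → 1
  1000 → 8
  0000 → 0
  0000 → 0
= 101800


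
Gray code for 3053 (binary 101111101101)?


Binary: 101111101101
Gray code: G = B XOR (B >> 1)
B >> 1 = 010111110110
101111101101 XOR 010111110110:
  1 XOR 0 = 1
  0 XOR 1 = 1
  1 XOR 0 = 1
  1 XOR 1 = 0
  1 XOR 1 = 0
  1 XOR 1 = 0
  1 XOR 1 = 0
  0 XOR 1 = 1
  1 XOR 0 = 1
  1 XOR 1 = 0
  0 XOR 1 = 1
  1 XOR 0 = 1
= 111000011011


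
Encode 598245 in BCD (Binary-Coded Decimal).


Each digit → 4-bit binary:
  5 → 0101
  9 → 1001
  8 → 1000
  2 → 0010
  4 → 0100
  5 → 0101
= 0101 1001 1000 0010 0100 0101


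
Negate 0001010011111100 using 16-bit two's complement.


Original: 0001010011111100
Step 1 - Invert all bits: 1110101100000011
Step 2 - Add 1: 1110101100000011 + 1
= 1110101100000100 (represents -5372)


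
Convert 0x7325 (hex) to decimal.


Positional values:
Position 0: 5 × 16^0 = 5 × 1 = 5
Position 1: 2 × 16^1 = 2 × 16 = 32
Position 2: 3 × 16^2 = 3 × 256 = 768
Position 3: 7 × 16^3 = 7 × 4096 = 28672
Sum = 5 + 32 + 768 + 28672
= 29477


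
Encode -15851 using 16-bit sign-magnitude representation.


Sign bit: 1 (negative)
Magnitude: 15851 = 011110111101011
= 1011110111101011


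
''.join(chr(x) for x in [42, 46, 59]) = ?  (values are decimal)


Codes (decimal): 42 46 59
Per-code ASCII lookup:
  42  (special character) → '*'
  46  (special character) → '.'
  59  (special character) → ';'
= '*.;'


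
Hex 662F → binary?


Each hex digit → 4 binary bits:
  6 = 0110
  6 = 0110
  2 = 0010
  F = 1111
Concatenate: 0110 0110 0010 1111
= 0110011000101111


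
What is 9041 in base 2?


Divide by 2 repeatedly:
9041 ÷ 2 = 4520 remainder 1
4520 ÷ 2 = 2260 remainder 0
2260 ÷ 2 = 1130 remainder 0
1130 ÷ 2 = 565 remainder 0
565 ÷ 2 = 282 remainder 1
282 ÷ 2 = 141 remainder 0
141 ÷ 2 = 70 remainder 1
70 ÷ 2 = 35 remainder 0
35 ÷ 2 = 17 remainder 1
17 ÷ 2 = 8 remainder 1
8 ÷ 2 = 4 remainder 0
4 ÷ 2 = 2 remainder 0
2 ÷ 2 = 1 remainder 0
1 ÷ 2 = 0 remainder 1
Reading remainders bottom-up:
= 10001101010001


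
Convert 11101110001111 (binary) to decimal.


Positional values:
Bit 0: 1 × 2^0 = 1
Bit 1: 1 × 2^1 = 2
Bit 2: 1 × 2^2 = 4
Bit 3: 1 × 2^3 = 8
Bit 7: 1 × 2^7 = 128
Bit 8: 1 × 2^8 = 256
Bit 9: 1 × 2^9 = 512
Bit 11: 1 × 2^11 = 2048
Bit 12: 1 × 2^12 = 4096
Bit 13: 1 × 2^13 = 8192
Sum = 1 + 2 + 4 + 8 + 128 + 256 + 512 + 2048 + 4096 + 8192
= 15247


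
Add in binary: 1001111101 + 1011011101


Align and add column by column (LSB to MSB, carry propagating):
  01001111101
+ 01011011101
  -----------
  col 0: 1 + 1 + 0 (carry in) = 2 → bit 0, carry out 1
  col 1: 0 + 0 + 1 (carry in) = 1 → bit 1, carry out 0
  col 2: 1 + 1 + 0 (carry in) = 2 → bit 0, carry out 1
  col 3: 1 + 1 + 1 (carry in) = 3 → bit 1, carry out 1
  col 4: 1 + 1 + 1 (carry in) = 3 → bit 1, carry out 1
  col 5: 1 + 0 + 1 (carry in) = 2 → bit 0, carry out 1
  col 6: 1 + 1 + 1 (carry in) = 3 → bit 1, carry out 1
  col 7: 0 + 1 + 1 (carry in) = 2 → bit 0, carry out 1
  col 8: 0 + 0 + 1 (carry in) = 1 → bit 1, carry out 0
  col 9: 1 + 1 + 0 (carry in) = 2 → bit 0, carry out 1
  col 10: 0 + 0 + 1 (carry in) = 1 → bit 1, carry out 0
Reading bits MSB→LSB: 10101011010
Strip leading zeros: 10101011010
= 10101011010


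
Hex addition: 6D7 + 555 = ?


Align and add column by column (LSB to MSB, each column mod 16 with carry):
  06D7
+ 0555
  ----
  col 0: 7(7) + 5(5) + 0 (carry in) = 12 → C(12), carry out 0
  col 1: D(13) + 5(5) + 0 (carry in) = 18 → 2(2), carry out 1
  col 2: 6(6) + 5(5) + 1 (carry in) = 12 → C(12), carry out 0
  col 3: 0(0) + 0(0) + 0 (carry in) = 0 → 0(0), carry out 0
Reading digits MSB→LSB: 0C2C
Strip leading zeros: C2C
= 0xC2C


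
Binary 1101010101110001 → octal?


Group into 3-bit groups: 001101010101110001
  001 = 1
  101 = 5
  010 = 2
  101 = 5
  110 = 6
  001 = 1
= 0o152561


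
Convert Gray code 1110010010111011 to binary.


Gray code: 1110010010111011
MSB stays the same: 1
Each subsequent bit = prev_binary XOR current_gray:
  B[1] = 1 XOR 1 = 0
  B[2] = 0 XOR 1 = 1
  B[3] = 1 XOR 0 = 1
  B[4] = 1 XOR 0 = 1
  B[5] = 1 XOR 1 = 0
  B[6] = 0 XOR 0 = 0
  B[7] = 0 XOR 0 = 0
  B[8] = 0 XOR 1 = 1
  B[9] = 1 XOR 0 = 1
  B[10] = 1 XOR 1 = 0
  B[11] = 0 XOR 1 = 1
  B[12] = 1 XOR 1 = 0
  B[13] = 0 XOR 0 = 0
  B[14] = 0 XOR 1 = 1
  B[15] = 1 XOR 1 = 0
= 1011100011010010 (47314 decimal)


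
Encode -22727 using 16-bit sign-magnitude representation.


Sign bit: 1 (negative)
Magnitude: 22727 = 101100011000111
= 1101100011000111


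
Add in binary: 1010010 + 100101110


Align and add column by column (LSB to MSB, carry propagating):
  0001010010
+ 0100101110
  ----------
  col 0: 0 + 0 + 0 (carry in) = 0 → bit 0, carry out 0
  col 1: 1 + 1 + 0 (carry in) = 2 → bit 0, carry out 1
  col 2: 0 + 1 + 1 (carry in) = 2 → bit 0, carry out 1
  col 3: 0 + 1 + 1 (carry in) = 2 → bit 0, carry out 1
  col 4: 1 + 0 + 1 (carry in) = 2 → bit 0, carry out 1
  col 5: 0 + 1 + 1 (carry in) = 2 → bit 0, carry out 1
  col 6: 1 + 0 + 1 (carry in) = 2 → bit 0, carry out 1
  col 7: 0 + 0 + 1 (carry in) = 1 → bit 1, carry out 0
  col 8: 0 + 1 + 0 (carry in) = 1 → bit 1, carry out 0
  col 9: 0 + 0 + 0 (carry in) = 0 → bit 0, carry out 0
Reading bits MSB→LSB: 0110000000
Strip leading zeros: 110000000
= 110000000


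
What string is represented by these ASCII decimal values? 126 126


Codes (decimal): 126 126
Per-code ASCII lookup:
  126  (special character) → '~'
  126  (special character) → '~'
= '~~'


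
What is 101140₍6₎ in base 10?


Positional values (base 6):
  0 × 6^0 = 0 × 1 = 0
  4 × 6^1 = 4 × 6 = 24
  1 × 6^2 = 1 × 36 = 36
  1 × 6^3 = 1 × 216 = 216
  0 × 6^4 = 0 × 1296 = 0
  1 × 6^5 = 1 × 7776 = 7776
Sum = 0 + 24 + 36 + 216 + 0 + 7776
= 8052


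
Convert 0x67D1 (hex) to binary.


Each hex digit → 4 binary bits:
  6 = 0110
  7 = 0111
  D = 1101
  1 = 0001
Concatenate: 0110 0111 1101 0001
= 0110011111010001


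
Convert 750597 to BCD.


Each digit → 4-bit binary:
  7 → 0111
  5 → 0101
  0 → 0000
  5 → 0101
  9 → 1001
  7 → 0111
= 0111 0101 0000 0101 1001 0111


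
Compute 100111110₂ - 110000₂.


Align and subtract column by column (LSB to MSB, borrowing when needed):
  100111110
- 000110000
  ---------
  col 0: (0 - 0 borrow-in) - 0 → 0 - 0 = 0, borrow out 0
  col 1: (1 - 0 borrow-in) - 0 → 1 - 0 = 1, borrow out 0
  col 2: (1 - 0 borrow-in) - 0 → 1 - 0 = 1, borrow out 0
  col 3: (1 - 0 borrow-in) - 0 → 1 - 0 = 1, borrow out 0
  col 4: (1 - 0 borrow-in) - 1 → 1 - 1 = 0, borrow out 0
  col 5: (1 - 0 borrow-in) - 1 → 1 - 1 = 0, borrow out 0
  col 6: (0 - 0 borrow-in) - 0 → 0 - 0 = 0, borrow out 0
  col 7: (0 - 0 borrow-in) - 0 → 0 - 0 = 0, borrow out 0
  col 8: (1 - 0 borrow-in) - 0 → 1 - 0 = 1, borrow out 0
Reading bits MSB→LSB: 100001110
Strip leading zeros: 100001110
= 100001110


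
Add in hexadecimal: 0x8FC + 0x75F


Align and add column by column (LSB to MSB, each column mod 16 with carry):
  08FC
+ 075F
  ----
  col 0: C(12) + F(15) + 0 (carry in) = 27 → B(11), carry out 1
  col 1: F(15) + 5(5) + 1 (carry in) = 21 → 5(5), carry out 1
  col 2: 8(8) + 7(7) + 1 (carry in) = 16 → 0(0), carry out 1
  col 3: 0(0) + 0(0) + 1 (carry in) = 1 → 1(1), carry out 0
Reading digits MSB→LSB: 105B
Strip leading zeros: 105B
= 0x105B


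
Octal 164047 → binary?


Each octal digit → 3 binary bits:
  1 = 001
  6 = 110
  4 = 100
  0 = 000
  4 = 100
  7 = 111
Concatenate: 001 110 100 000 100 111
= 001110100000100111


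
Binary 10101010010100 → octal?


Group into 3-bit groups: 010101010010100
  010 = 2
  101 = 5
  010 = 2
  010 = 2
  100 = 4
= 0o25224


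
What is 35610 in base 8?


Divide by 8 repeatedly:
35610 ÷ 8 = 4451 remainder 2
4451 ÷ 8 = 556 remainder 3
556 ÷ 8 = 69 remainder 4
69 ÷ 8 = 8 remainder 5
8 ÷ 8 = 1 remainder 0
1 ÷ 8 = 0 remainder 1
Reading remainders bottom-up:
= 0o105432


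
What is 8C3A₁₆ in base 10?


Positional values:
Position 0: A × 16^0 = 10 × 1 = 10
Position 1: 3 × 16^1 = 3 × 16 = 48
Position 2: C × 16^2 = 12 × 256 = 3072
Position 3: 8 × 16^3 = 8 × 4096 = 32768
Sum = 10 + 48 + 3072 + 32768
= 35898


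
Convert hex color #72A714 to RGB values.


Hex: #72A714
R = 72₁₆ = 114
G = A7₁₆ = 167
B = 14₁₆ = 20
= RGB(114, 167, 20)


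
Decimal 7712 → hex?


Divide by 16 repeatedly:
7712 ÷ 16 = 482 remainder 0 (0)
482 ÷ 16 = 30 remainder 2 (2)
30 ÷ 16 = 1 remainder 14 (E)
1 ÷ 16 = 0 remainder 1 (1)
Reading remainders bottom-up:
= 0x1E20


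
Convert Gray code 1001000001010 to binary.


Gray code: 1001000001010
MSB stays the same: 1
Each subsequent bit = prev_binary XOR current_gray:
  B[1] = 1 XOR 0 = 1
  B[2] = 1 XOR 0 = 1
  B[3] = 1 XOR 1 = 0
  B[4] = 0 XOR 0 = 0
  B[5] = 0 XOR 0 = 0
  B[6] = 0 XOR 0 = 0
  B[7] = 0 XOR 0 = 0
  B[8] = 0 XOR 0 = 0
  B[9] = 0 XOR 1 = 1
  B[10] = 1 XOR 0 = 1
  B[11] = 1 XOR 1 = 0
  B[12] = 0 XOR 0 = 0
= 1110000001100 (7180 decimal)


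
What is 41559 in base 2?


Divide by 2 repeatedly:
41559 ÷ 2 = 20779 remainder 1
20779 ÷ 2 = 10389 remainder 1
10389 ÷ 2 = 5194 remainder 1
5194 ÷ 2 = 2597 remainder 0
2597 ÷ 2 = 1298 remainder 1
1298 ÷ 2 = 649 remainder 0
649 ÷ 2 = 324 remainder 1
324 ÷ 2 = 162 remainder 0
162 ÷ 2 = 81 remainder 0
81 ÷ 2 = 40 remainder 1
40 ÷ 2 = 20 remainder 0
20 ÷ 2 = 10 remainder 0
10 ÷ 2 = 5 remainder 0
5 ÷ 2 = 2 remainder 1
2 ÷ 2 = 1 remainder 0
1 ÷ 2 = 0 remainder 1
Reading remainders bottom-up:
= 1010001001010111


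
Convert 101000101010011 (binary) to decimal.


Positional values:
Bit 0: 1 × 2^0 = 1
Bit 1: 1 × 2^1 = 2
Bit 4: 1 × 2^4 = 16
Bit 6: 1 × 2^6 = 64
Bit 8: 1 × 2^8 = 256
Bit 12: 1 × 2^12 = 4096
Bit 14: 1 × 2^14 = 16384
Sum = 1 + 2 + 16 + 64 + 256 + 4096 + 16384
= 20819


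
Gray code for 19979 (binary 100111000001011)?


Binary: 100111000001011
Gray code: G = B XOR (B >> 1)
B >> 1 = 010011100000101
100111000001011 XOR 010011100000101:
  1 XOR 0 = 1
  0 XOR 1 = 1
  0 XOR 0 = 0
  1 XOR 0 = 1
  1 XOR 1 = 0
  1 XOR 1 = 0
  0 XOR 1 = 1
  0 XOR 0 = 0
  0 XOR 0 = 0
  0 XOR 0 = 0
  0 XOR 0 = 0
  1 XOR 0 = 1
  0 XOR 1 = 1
  1 XOR 0 = 1
  1 XOR 1 = 0
= 110100100001110


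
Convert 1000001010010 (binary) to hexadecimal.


Group into 4-bit nibbles: 0001000001010010
  0001 = 1
  0000 = 0
  0101 = 5
  0010 = 2
= 0x1052


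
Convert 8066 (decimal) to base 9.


Divide by 9 repeatedly:
8066 ÷ 9 = 896 remainder 2
896 ÷ 9 = 99 remainder 5
99 ÷ 9 = 11 remainder 0
11 ÷ 9 = 1 remainder 2
1 ÷ 9 = 0 remainder 1
Reading remainders bottom-up:
= 12052


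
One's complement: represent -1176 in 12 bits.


Original: 010010011000
Invert all bits:
  bit 0: 0 → 1
  bit 1: 1 → 0
  bit 2: 0 → 1
  bit 3: 0 → 1
  bit 4: 1 → 0
  bit 5: 0 → 1
  bit 6: 0 → 1
  bit 7: 1 → 0
  bit 8: 1 → 0
  bit 9: 0 → 1
  bit 10: 0 → 1
  bit 11: 0 → 1
= 101101100111


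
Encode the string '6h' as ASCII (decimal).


String: '6h'  (2 characters)
Per-character ASCII lookup:
  '6': digits start at 48: '6' = 48 + 6 = 54
  'h': lowercase starts at 97: 'h' = 97 + 7 = 104
= 54 104


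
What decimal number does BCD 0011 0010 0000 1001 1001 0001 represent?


Each 4-bit group → digit:
  0011 → 3
  0010 → 2
  0000 → 0
  1001 → 9
  1001 → 9
  0001 → 1
= 320991


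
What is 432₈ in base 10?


Positional values:
Position 0: 2 × 8^0 = 2
Position 1: 3 × 8^1 = 24
Position 2: 4 × 8^2 = 256
Sum = 2 + 24 + 256
= 282


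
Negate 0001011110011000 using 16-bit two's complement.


Original: 0001011110011000
Step 1 - Invert all bits: 1110100001100111
Step 2 - Add 1: 1110100001100111 + 1
= 1110100001101000 (represents -6040)


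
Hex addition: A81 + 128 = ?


Align and add column by column (LSB to MSB, each column mod 16 with carry):
  0A81
+ 0128
  ----
  col 0: 1(1) + 8(8) + 0 (carry in) = 9 → 9(9), carry out 0
  col 1: 8(8) + 2(2) + 0 (carry in) = 10 → A(10), carry out 0
  col 2: A(10) + 1(1) + 0 (carry in) = 11 → B(11), carry out 0
  col 3: 0(0) + 0(0) + 0 (carry in) = 0 → 0(0), carry out 0
Reading digits MSB→LSB: 0BA9
Strip leading zeros: BA9
= 0xBA9


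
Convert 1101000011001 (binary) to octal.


Group into 3-bit groups: 001101000011001
  001 = 1
  101 = 5
  000 = 0
  011 = 3
  001 = 1
= 0o15031


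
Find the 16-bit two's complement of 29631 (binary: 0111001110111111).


Original: 0111001110111111
Step 1 - Invert all bits: 1000110001000000
Step 2 - Add 1: 1000110001000000 + 1
= 1000110001000001 (represents -29631)


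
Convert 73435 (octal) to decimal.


Positional values:
Position 0: 5 × 8^0 = 5
Position 1: 3 × 8^1 = 24
Position 2: 4 × 8^2 = 256
Position 3: 3 × 8^3 = 1536
Position 4: 7 × 8^4 = 28672
Sum = 5 + 24 + 256 + 1536 + 28672
= 30493


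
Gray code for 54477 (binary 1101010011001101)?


Binary: 1101010011001101
Gray code: G = B XOR (B >> 1)
B >> 1 = 0110101001100110
1101010011001101 XOR 0110101001100110:
  1 XOR 0 = 1
  1 XOR 1 = 0
  0 XOR 1 = 1
  1 XOR 0 = 1
  0 XOR 1 = 1
  1 XOR 0 = 1
  0 XOR 1 = 1
  0 XOR 0 = 0
  1 XOR 0 = 1
  1 XOR 1 = 0
  0 XOR 1 = 1
  0 XOR 0 = 0
  1 XOR 0 = 1
  1 XOR 1 = 0
  0 XOR 1 = 1
  1 XOR 0 = 1
= 1011111010101011


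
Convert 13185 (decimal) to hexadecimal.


Divide by 16 repeatedly:
13185 ÷ 16 = 824 remainder 1 (1)
824 ÷ 16 = 51 remainder 8 (8)
51 ÷ 16 = 3 remainder 3 (3)
3 ÷ 16 = 0 remainder 3 (3)
Reading remainders bottom-up:
= 0x3381


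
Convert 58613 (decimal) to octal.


Divide by 8 repeatedly:
58613 ÷ 8 = 7326 remainder 5
7326 ÷ 8 = 915 remainder 6
915 ÷ 8 = 114 remainder 3
114 ÷ 8 = 14 remainder 2
14 ÷ 8 = 1 remainder 6
1 ÷ 8 = 0 remainder 1
Reading remainders bottom-up:
= 0o162365


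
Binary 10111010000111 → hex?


Group into 4-bit nibbles: 0010111010000111
  0010 = 2
  1110 = E
  1000 = 8
  0111 = 7
= 0x2E87


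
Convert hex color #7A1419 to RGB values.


Hex: #7A1419
R = 7A₁₆ = 122
G = 14₁₆ = 20
B = 19₁₆ = 25
= RGB(122, 20, 25)


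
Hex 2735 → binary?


Each hex digit → 4 binary bits:
  2 = 0010
  7 = 0111
  3 = 0011
  5 = 0101
Concatenate: 0010 0111 0011 0101
= 0010011100110101


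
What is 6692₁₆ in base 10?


Positional values:
Position 0: 2 × 16^0 = 2 × 1 = 2
Position 1: 9 × 16^1 = 9 × 16 = 144
Position 2: 6 × 16^2 = 6 × 256 = 1536
Position 3: 6 × 16^3 = 6 × 4096 = 24576
Sum = 2 + 144 + 1536 + 24576
= 26258


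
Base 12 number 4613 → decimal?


Positional values (base 12):
  3 × 12^0 = 3 × 1 = 3
  1 × 12^1 = 1 × 12 = 12
  6 × 12^2 = 6 × 144 = 864
  4 × 12^3 = 4 × 1728 = 6912
Sum = 3 + 12 + 864 + 6912
= 7791


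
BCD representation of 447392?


Each digit → 4-bit binary:
  4 → 0100
  4 → 0100
  7 → 0111
  3 → 0011
  9 → 1001
  2 → 0010
= 0100 0100 0111 0011 1001 0010


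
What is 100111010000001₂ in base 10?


Positional values:
Bit 0: 1 × 2^0 = 1
Bit 7: 1 × 2^7 = 128
Bit 9: 1 × 2^9 = 512
Bit 10: 1 × 2^10 = 1024
Bit 11: 1 × 2^11 = 2048
Bit 14: 1 × 2^14 = 16384
Sum = 1 + 128 + 512 + 1024 + 2048 + 16384
= 20097


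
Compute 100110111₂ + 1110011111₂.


Align and add column by column (LSB to MSB, carry propagating):
  00100110111
+ 01110011111
  -----------
  col 0: 1 + 1 + 0 (carry in) = 2 → bit 0, carry out 1
  col 1: 1 + 1 + 1 (carry in) = 3 → bit 1, carry out 1
  col 2: 1 + 1 + 1 (carry in) = 3 → bit 1, carry out 1
  col 3: 0 + 1 + 1 (carry in) = 2 → bit 0, carry out 1
  col 4: 1 + 1 + 1 (carry in) = 3 → bit 1, carry out 1
  col 5: 1 + 0 + 1 (carry in) = 2 → bit 0, carry out 1
  col 6: 0 + 0 + 1 (carry in) = 1 → bit 1, carry out 0
  col 7: 0 + 1 + 0 (carry in) = 1 → bit 1, carry out 0
  col 8: 1 + 1 + 0 (carry in) = 2 → bit 0, carry out 1
  col 9: 0 + 1 + 1 (carry in) = 2 → bit 0, carry out 1
  col 10: 0 + 0 + 1 (carry in) = 1 → bit 1, carry out 0
Reading bits MSB→LSB: 10011010110
Strip leading zeros: 10011010110
= 10011010110


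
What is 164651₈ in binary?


Each octal digit → 3 binary bits:
  1 = 001
  6 = 110
  4 = 100
  6 = 110
  5 = 101
  1 = 001
Concatenate: 001 110 100 110 101 001
= 001110100110101001


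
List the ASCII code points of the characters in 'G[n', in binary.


String: 'G[n'  (3 characters)
Per-character ASCII lookup:
  'G': uppercase starts at 65: 'G' = 65 + 6 = 71 → 1000111
  '[': special character: '[' = 91 → 1011011
  'n': lowercase starts at 97: 'n' = 97 + 13 = 110 → 1101110
= 1000111 1011011 1101110


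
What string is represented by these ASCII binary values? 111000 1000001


Codes (binary): 111000 1000001
Per-code ASCII lookup:
  111000 = 56  (range 48-57: digits, 56 - 48 = 8) → '8'
  1000001 = 65  (range 65-90: uppercase, 65 - 65 = 0) → 'A'
= '8A'


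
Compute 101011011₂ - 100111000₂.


Align and subtract column by column (LSB to MSB, borrowing when needed):
  101011011
- 100111000
  ---------
  col 0: (1 - 0 borrow-in) - 0 → 1 - 0 = 1, borrow out 0
  col 1: (1 - 0 borrow-in) - 0 → 1 - 0 = 1, borrow out 0
  col 2: (0 - 0 borrow-in) - 0 → 0 - 0 = 0, borrow out 0
  col 3: (1 - 0 borrow-in) - 1 → 1 - 1 = 0, borrow out 0
  col 4: (1 - 0 borrow-in) - 1 → 1 - 1 = 0, borrow out 0
  col 5: (0 - 0 borrow-in) - 1 → borrow from next column: (0+2) - 1 = 1, borrow out 1
  col 6: (1 - 1 borrow-in) - 0 → 0 - 0 = 0, borrow out 0
  col 7: (0 - 0 borrow-in) - 0 → 0 - 0 = 0, borrow out 0
  col 8: (1 - 0 borrow-in) - 1 → 1 - 1 = 0, borrow out 0
Reading bits MSB→LSB: 000100011
Strip leading zeros: 100011
= 100011


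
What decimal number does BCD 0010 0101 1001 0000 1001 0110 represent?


Each 4-bit group → digit:
  0010 → 2
  0101 → 5
  1001 → 9
  0000 → 0
  1001 → 9
  0110 → 6
= 259096


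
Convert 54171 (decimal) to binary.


Divide by 2 repeatedly:
54171 ÷ 2 = 27085 remainder 1
27085 ÷ 2 = 13542 remainder 1
13542 ÷ 2 = 6771 remainder 0
6771 ÷ 2 = 3385 remainder 1
3385 ÷ 2 = 1692 remainder 1
1692 ÷ 2 = 846 remainder 0
846 ÷ 2 = 423 remainder 0
423 ÷ 2 = 211 remainder 1
211 ÷ 2 = 105 remainder 1
105 ÷ 2 = 52 remainder 1
52 ÷ 2 = 26 remainder 0
26 ÷ 2 = 13 remainder 0
13 ÷ 2 = 6 remainder 1
6 ÷ 2 = 3 remainder 0
3 ÷ 2 = 1 remainder 1
1 ÷ 2 = 0 remainder 1
Reading remainders bottom-up:
= 1101001110011011


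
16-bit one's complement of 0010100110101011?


Original: 0010100110101011
Invert all bits:
  bit 0: 0 → 1
  bit 1: 0 → 1
  bit 2: 1 → 0
  bit 3: 0 → 1
  bit 4: 1 → 0
  bit 5: 0 → 1
  bit 6: 0 → 1
  bit 7: 1 → 0
  bit 8: 1 → 0
  bit 9: 0 → 1
  bit 10: 1 → 0
  bit 11: 0 → 1
  bit 12: 1 → 0
  bit 13: 0 → 1
  bit 14: 1 → 0
  bit 15: 1 → 0
= 1101011001010100


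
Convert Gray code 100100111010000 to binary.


Gray code: 100100111010000
MSB stays the same: 1
Each subsequent bit = prev_binary XOR current_gray:
  B[1] = 1 XOR 0 = 1
  B[2] = 1 XOR 0 = 1
  B[3] = 1 XOR 1 = 0
  B[4] = 0 XOR 0 = 0
  B[5] = 0 XOR 0 = 0
  B[6] = 0 XOR 1 = 1
  B[7] = 1 XOR 1 = 0
  B[8] = 0 XOR 1 = 1
  B[9] = 1 XOR 0 = 1
  B[10] = 1 XOR 1 = 0
  B[11] = 0 XOR 0 = 0
  B[12] = 0 XOR 0 = 0
  B[13] = 0 XOR 0 = 0
  B[14] = 0 XOR 0 = 0
= 111000101100000 (29024 decimal)


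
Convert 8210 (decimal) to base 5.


Divide by 5 repeatedly:
8210 ÷ 5 = 1642 remainder 0
1642 ÷ 5 = 328 remainder 2
328 ÷ 5 = 65 remainder 3
65 ÷ 5 = 13 remainder 0
13 ÷ 5 = 2 remainder 3
2 ÷ 5 = 0 remainder 2
Reading remainders bottom-up:
= 230320


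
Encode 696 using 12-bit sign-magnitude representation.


Sign bit: 0 (positive)
Magnitude: 696 = 01010111000
= 001010111000


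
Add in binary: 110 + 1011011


Align and add column by column (LSB to MSB, carry propagating):
  00000110
+ 01011011
  --------
  col 0: 0 + 1 + 0 (carry in) = 1 → bit 1, carry out 0
  col 1: 1 + 1 + 0 (carry in) = 2 → bit 0, carry out 1
  col 2: 1 + 0 + 1 (carry in) = 2 → bit 0, carry out 1
  col 3: 0 + 1 + 1 (carry in) = 2 → bit 0, carry out 1
  col 4: 0 + 1 + 1 (carry in) = 2 → bit 0, carry out 1
  col 5: 0 + 0 + 1 (carry in) = 1 → bit 1, carry out 0
  col 6: 0 + 1 + 0 (carry in) = 1 → bit 1, carry out 0
  col 7: 0 + 0 + 0 (carry in) = 0 → bit 0, carry out 0
Reading bits MSB→LSB: 01100001
Strip leading zeros: 1100001
= 1100001


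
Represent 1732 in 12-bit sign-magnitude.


Sign bit: 0 (positive)
Magnitude: 1732 = 11011000100
= 011011000100


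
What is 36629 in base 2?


Divide by 2 repeatedly:
36629 ÷ 2 = 18314 remainder 1
18314 ÷ 2 = 9157 remainder 0
9157 ÷ 2 = 4578 remainder 1
4578 ÷ 2 = 2289 remainder 0
2289 ÷ 2 = 1144 remainder 1
1144 ÷ 2 = 572 remainder 0
572 ÷ 2 = 286 remainder 0
286 ÷ 2 = 143 remainder 0
143 ÷ 2 = 71 remainder 1
71 ÷ 2 = 35 remainder 1
35 ÷ 2 = 17 remainder 1
17 ÷ 2 = 8 remainder 1
8 ÷ 2 = 4 remainder 0
4 ÷ 2 = 2 remainder 0
2 ÷ 2 = 1 remainder 0
1 ÷ 2 = 0 remainder 1
Reading remainders bottom-up:
= 1000111100010101


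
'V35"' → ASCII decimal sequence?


String: 'V35"'  (4 characters)
Per-character ASCII lookup:
  'V': uppercase starts at 65: 'V' = 65 + 21 = 86
  '3': digits start at 48: '3' = 48 + 3 = 51
  '5': digits start at 48: '5' = 48 + 5 = 53
  '"': special character: '"' = 34
= 86 51 53 34


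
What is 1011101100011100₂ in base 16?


Group into 4-bit nibbles: 1011101100011100
  1011 = B
  1011 = B
  0001 = 1
  1100 = C
= 0xBB1C


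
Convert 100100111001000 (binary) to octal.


Group into 3-bit groups: 100100111001000
  100 = 4
  100 = 4
  111 = 7
  001 = 1
  000 = 0
= 0o44710


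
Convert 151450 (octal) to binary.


Each octal digit → 3 binary bits:
  1 = 001
  5 = 101
  1 = 001
  4 = 100
  5 = 101
  0 = 000
Concatenate: 001 101 001 100 101 000
= 001101001100101000


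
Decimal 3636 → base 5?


Divide by 5 repeatedly:
3636 ÷ 5 = 727 remainder 1
727 ÷ 5 = 145 remainder 2
145 ÷ 5 = 29 remainder 0
29 ÷ 5 = 5 remainder 4
5 ÷ 5 = 1 remainder 0
1 ÷ 5 = 0 remainder 1
Reading remainders bottom-up:
= 104021


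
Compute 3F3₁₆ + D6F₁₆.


Align and add column by column (LSB to MSB, each column mod 16 with carry):
  03F3
+ 0D6F
  ----
  col 0: 3(3) + F(15) + 0 (carry in) = 18 → 2(2), carry out 1
  col 1: F(15) + 6(6) + 1 (carry in) = 22 → 6(6), carry out 1
  col 2: 3(3) + D(13) + 1 (carry in) = 17 → 1(1), carry out 1
  col 3: 0(0) + 0(0) + 1 (carry in) = 1 → 1(1), carry out 0
Reading digits MSB→LSB: 1162
Strip leading zeros: 1162
= 0x1162


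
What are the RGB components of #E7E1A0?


Hex: #E7E1A0
R = E7₁₆ = 231
G = E1₁₆ = 225
B = A0₁₆ = 160
= RGB(231, 225, 160)


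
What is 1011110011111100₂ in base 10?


Positional values:
Bit 2: 1 × 2^2 = 4
Bit 3: 1 × 2^3 = 8
Bit 4: 1 × 2^4 = 16
Bit 5: 1 × 2^5 = 32
Bit 6: 1 × 2^6 = 64
Bit 7: 1 × 2^7 = 128
Bit 10: 1 × 2^10 = 1024
Bit 11: 1 × 2^11 = 2048
Bit 12: 1 × 2^12 = 4096
Bit 13: 1 × 2^13 = 8192
Bit 15: 1 × 2^15 = 32768
Sum = 4 + 8 + 16 + 32 + 64 + 128 + 1024 + 2048 + 4096 + 8192 + 32768
= 48380


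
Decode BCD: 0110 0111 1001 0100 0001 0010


Each 4-bit group → digit:
  0110 → 6
  0111 → 7
  1001 → 9
  0100 → 4
  0001 → 1
  0010 → 2
= 679412


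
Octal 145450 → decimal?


Positional values:
Position 0: 0 × 8^0 = 0
Position 1: 5 × 8^1 = 40
Position 2: 4 × 8^2 = 256
Position 3: 5 × 8^3 = 2560
Position 4: 4 × 8^4 = 16384
Position 5: 1 × 8^5 = 32768
Sum = 0 + 40 + 256 + 2560 + 16384 + 32768
= 52008


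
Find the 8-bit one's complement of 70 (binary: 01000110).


Original: 01000110
Invert all bits:
  bit 0: 0 → 1
  bit 1: 1 → 0
  bit 2: 0 → 1
  bit 3: 0 → 1
  bit 4: 0 → 1
  bit 5: 1 → 0
  bit 6: 1 → 0
  bit 7: 0 → 1
= 10111001


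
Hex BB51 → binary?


Each hex digit → 4 binary bits:
  B = 1011
  B = 1011
  5 = 0101
  1 = 0001
Concatenate: 1011 1011 0101 0001
= 1011101101010001


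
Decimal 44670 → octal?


Divide by 8 repeatedly:
44670 ÷ 8 = 5583 remainder 6
5583 ÷ 8 = 697 remainder 7
697 ÷ 8 = 87 remainder 1
87 ÷ 8 = 10 remainder 7
10 ÷ 8 = 1 remainder 2
1 ÷ 8 = 0 remainder 1
Reading remainders bottom-up:
= 0o127176


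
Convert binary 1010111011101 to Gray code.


Binary: 1010111011101
Gray code: G = B XOR (B >> 1)
B >> 1 = 0101011101110
1010111011101 XOR 0101011101110:
  1 XOR 0 = 1
  0 XOR 1 = 1
  1 XOR 0 = 1
  0 XOR 1 = 1
  1 XOR 0 = 1
  1 XOR 1 = 0
  1 XOR 1 = 0
  0 XOR 1 = 1
  1 XOR 0 = 1
  1 XOR 1 = 0
  1 XOR 1 = 0
  0 XOR 1 = 1
  1 XOR 0 = 1
= 1111100110011


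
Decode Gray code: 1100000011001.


Gray code: 1100000011001
MSB stays the same: 1
Each subsequent bit = prev_binary XOR current_gray:
  B[1] = 1 XOR 1 = 0
  B[2] = 0 XOR 0 = 0
  B[3] = 0 XOR 0 = 0
  B[4] = 0 XOR 0 = 0
  B[5] = 0 XOR 0 = 0
  B[6] = 0 XOR 0 = 0
  B[7] = 0 XOR 0 = 0
  B[8] = 0 XOR 1 = 1
  B[9] = 1 XOR 1 = 0
  B[10] = 0 XOR 0 = 0
  B[11] = 0 XOR 0 = 0
  B[12] = 0 XOR 1 = 1
= 1000000010001 (4113 decimal)


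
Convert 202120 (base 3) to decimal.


Positional values (base 3):
  0 × 3^0 = 0 × 1 = 0
  2 × 3^1 = 2 × 3 = 6
  1 × 3^2 = 1 × 9 = 9
  2 × 3^3 = 2 × 27 = 54
  0 × 3^4 = 0 × 81 = 0
  2 × 3^5 = 2 × 243 = 486
Sum = 0 + 6 + 9 + 54 + 0 + 486
= 555


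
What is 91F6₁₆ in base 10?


Positional values:
Position 0: 6 × 16^0 = 6 × 1 = 6
Position 1: F × 16^1 = 15 × 16 = 240
Position 2: 1 × 16^2 = 1 × 256 = 256
Position 3: 9 × 16^3 = 9 × 4096 = 36864
Sum = 6 + 240 + 256 + 36864
= 37366


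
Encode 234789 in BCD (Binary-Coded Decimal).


Each digit → 4-bit binary:
  2 → 0010
  3 → 0011
  4 → 0100
  7 → 0111
  8 → 1000
  9 → 1001
= 0010 0011 0100 0111 1000 1001


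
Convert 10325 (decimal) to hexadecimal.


Divide by 16 repeatedly:
10325 ÷ 16 = 645 remainder 5 (5)
645 ÷ 16 = 40 remainder 5 (5)
40 ÷ 16 = 2 remainder 8 (8)
2 ÷ 16 = 0 remainder 2 (2)
Reading remainders bottom-up:
= 0x2855


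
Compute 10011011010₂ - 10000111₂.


Align and subtract column by column (LSB to MSB, borrowing when needed):
  10011011010
- 00010000111
  -----------
  col 0: (0 - 0 borrow-in) - 1 → borrow from next column: (0+2) - 1 = 1, borrow out 1
  col 1: (1 - 1 borrow-in) - 1 → borrow from next column: (0+2) - 1 = 1, borrow out 1
  col 2: (0 - 1 borrow-in) - 1 → borrow from next column: (-1+2) - 1 = 0, borrow out 1
  col 3: (1 - 1 borrow-in) - 0 → 0 - 0 = 0, borrow out 0
  col 4: (1 - 0 borrow-in) - 0 → 1 - 0 = 1, borrow out 0
  col 5: (0 - 0 borrow-in) - 0 → 0 - 0 = 0, borrow out 0
  col 6: (1 - 0 borrow-in) - 0 → 1 - 0 = 1, borrow out 0
  col 7: (1 - 0 borrow-in) - 1 → 1 - 1 = 0, borrow out 0
  col 8: (0 - 0 borrow-in) - 0 → 0 - 0 = 0, borrow out 0
  col 9: (0 - 0 borrow-in) - 0 → 0 - 0 = 0, borrow out 0
  col 10: (1 - 0 borrow-in) - 0 → 1 - 0 = 1, borrow out 0
Reading bits MSB→LSB: 10001010011
Strip leading zeros: 10001010011
= 10001010011


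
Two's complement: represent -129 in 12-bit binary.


Original: 000010000001
Step 1 - Invert all bits: 111101111110
Step 2 - Add 1: 111101111110 + 1
= 111101111111 (represents -129)


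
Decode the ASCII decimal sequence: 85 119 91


Codes (decimal): 85 119 91
Per-code ASCII lookup:
  85  (range 65-90: uppercase, 85 - 65 = 20) → 'U'
  119  (range 97-122: lowercase, 119 - 97 = 22) → 'w'
  91  (special character) → '['
= 'Uw['


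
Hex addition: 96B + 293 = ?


Align and add column by column (LSB to MSB, each column mod 16 with carry):
  096B
+ 0293
  ----
  col 0: B(11) + 3(3) + 0 (carry in) = 14 → E(14), carry out 0
  col 1: 6(6) + 9(9) + 0 (carry in) = 15 → F(15), carry out 0
  col 2: 9(9) + 2(2) + 0 (carry in) = 11 → B(11), carry out 0
  col 3: 0(0) + 0(0) + 0 (carry in) = 0 → 0(0), carry out 0
Reading digits MSB→LSB: 0BFE
Strip leading zeros: BFE
= 0xBFE


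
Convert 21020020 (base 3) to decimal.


Positional values (base 3):
  0 × 3^0 = 0 × 1 = 0
  2 × 3^1 = 2 × 3 = 6
  0 × 3^2 = 0 × 9 = 0
  0 × 3^3 = 0 × 27 = 0
  2 × 3^4 = 2 × 81 = 162
  0 × 3^5 = 0 × 243 = 0
  1 × 3^6 = 1 × 729 = 729
  2 × 3^7 = 2 × 2187 = 4374
Sum = 0 + 6 + 0 + 0 + 162 + 0 + 729 + 4374
= 5271


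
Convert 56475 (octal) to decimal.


Positional values:
Position 0: 5 × 8^0 = 5
Position 1: 7 × 8^1 = 56
Position 2: 4 × 8^2 = 256
Position 3: 6 × 8^3 = 3072
Position 4: 5 × 8^4 = 20480
Sum = 5 + 56 + 256 + 3072 + 20480
= 23869


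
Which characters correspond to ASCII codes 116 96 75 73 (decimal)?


Codes (decimal): 116 96 75 73
Per-code ASCII lookup:
  116  (range 97-122: lowercase, 116 - 97 = 19) → 't'
  96  (special character) → '`'
  75  (range 65-90: uppercase, 75 - 65 = 10) → 'K'
  73  (range 65-90: uppercase, 73 - 65 = 8) → 'I'
= 't`KI'


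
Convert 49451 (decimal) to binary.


Divide by 2 repeatedly:
49451 ÷ 2 = 24725 remainder 1
24725 ÷ 2 = 12362 remainder 1
12362 ÷ 2 = 6181 remainder 0
6181 ÷ 2 = 3090 remainder 1
3090 ÷ 2 = 1545 remainder 0
1545 ÷ 2 = 772 remainder 1
772 ÷ 2 = 386 remainder 0
386 ÷ 2 = 193 remainder 0
193 ÷ 2 = 96 remainder 1
96 ÷ 2 = 48 remainder 0
48 ÷ 2 = 24 remainder 0
24 ÷ 2 = 12 remainder 0
12 ÷ 2 = 6 remainder 0
6 ÷ 2 = 3 remainder 0
3 ÷ 2 = 1 remainder 1
1 ÷ 2 = 0 remainder 1
Reading remainders bottom-up:
= 1100000100101011


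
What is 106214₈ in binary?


Each octal digit → 3 binary bits:
  1 = 001
  0 = 000
  6 = 110
  2 = 010
  1 = 001
  4 = 100
Concatenate: 001 000 110 010 001 100
= 001000110010001100


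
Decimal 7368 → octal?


Divide by 8 repeatedly:
7368 ÷ 8 = 921 remainder 0
921 ÷ 8 = 115 remainder 1
115 ÷ 8 = 14 remainder 3
14 ÷ 8 = 1 remainder 6
1 ÷ 8 = 0 remainder 1
Reading remainders bottom-up:
= 0o16310


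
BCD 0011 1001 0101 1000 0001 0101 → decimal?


Each 4-bit group → digit:
  0011 → 3
  1001 → 9
  0101 → 5
  1000 → 8
  0001 → 1
  0101 → 5
= 395815


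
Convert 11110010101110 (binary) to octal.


Group into 3-bit groups: 011110010101110
  011 = 3
  110 = 6
  010 = 2
  101 = 5
  110 = 6
= 0o36256


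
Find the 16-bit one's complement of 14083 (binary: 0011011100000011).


Original: 0011011100000011
Invert all bits:
  bit 0: 0 → 1
  bit 1: 0 → 1
  bit 2: 1 → 0
  bit 3: 1 → 0
  bit 4: 0 → 1
  bit 5: 1 → 0
  bit 6: 1 → 0
  bit 7: 1 → 0
  bit 8: 0 → 1
  bit 9: 0 → 1
  bit 10: 0 → 1
  bit 11: 0 → 1
  bit 12: 0 → 1
  bit 13: 0 → 1
  bit 14: 1 → 0
  bit 15: 1 → 0
= 1100100011111100


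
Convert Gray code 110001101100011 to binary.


Gray code: 110001101100011
MSB stays the same: 1
Each subsequent bit = prev_binary XOR current_gray:
  B[1] = 1 XOR 1 = 0
  B[2] = 0 XOR 0 = 0
  B[3] = 0 XOR 0 = 0
  B[4] = 0 XOR 0 = 0
  B[5] = 0 XOR 1 = 1
  B[6] = 1 XOR 1 = 0
  B[7] = 0 XOR 0 = 0
  B[8] = 0 XOR 1 = 1
  B[9] = 1 XOR 1 = 0
  B[10] = 0 XOR 0 = 0
  B[11] = 0 XOR 0 = 0
  B[12] = 0 XOR 0 = 0
  B[13] = 0 XOR 1 = 1
  B[14] = 1 XOR 1 = 0
= 100001001000010 (16962 decimal)


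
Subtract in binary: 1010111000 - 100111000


Align and subtract column by column (LSB to MSB, borrowing when needed):
  1010111000
- 0100111000
  ----------
  col 0: (0 - 0 borrow-in) - 0 → 0 - 0 = 0, borrow out 0
  col 1: (0 - 0 borrow-in) - 0 → 0 - 0 = 0, borrow out 0
  col 2: (0 - 0 borrow-in) - 0 → 0 - 0 = 0, borrow out 0
  col 3: (1 - 0 borrow-in) - 1 → 1 - 1 = 0, borrow out 0
  col 4: (1 - 0 borrow-in) - 1 → 1 - 1 = 0, borrow out 0
  col 5: (1 - 0 borrow-in) - 1 → 1 - 1 = 0, borrow out 0
  col 6: (0 - 0 borrow-in) - 0 → 0 - 0 = 0, borrow out 0
  col 7: (1 - 0 borrow-in) - 0 → 1 - 0 = 1, borrow out 0
  col 8: (0 - 0 borrow-in) - 1 → borrow from next column: (0+2) - 1 = 1, borrow out 1
  col 9: (1 - 1 borrow-in) - 0 → 0 - 0 = 0, borrow out 0
Reading bits MSB→LSB: 0110000000
Strip leading zeros: 110000000
= 110000000


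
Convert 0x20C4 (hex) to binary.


Each hex digit → 4 binary bits:
  2 = 0010
  0 = 0000
  C = 1100
  4 = 0100
Concatenate: 0010 0000 1100 0100
= 0010000011000100


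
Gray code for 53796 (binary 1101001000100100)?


Binary: 1101001000100100
Gray code: G = B XOR (B >> 1)
B >> 1 = 0110100100010010
1101001000100100 XOR 0110100100010010:
  1 XOR 0 = 1
  1 XOR 1 = 0
  0 XOR 1 = 1
  1 XOR 0 = 1
  0 XOR 1 = 1
  0 XOR 0 = 0
  1 XOR 0 = 1
  0 XOR 1 = 1
  0 XOR 0 = 0
  0 XOR 0 = 0
  1 XOR 0 = 1
  0 XOR 1 = 1
  0 XOR 0 = 0
  1 XOR 0 = 1
  0 XOR 1 = 1
  0 XOR 0 = 0
= 1011101100110110


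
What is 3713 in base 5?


Divide by 5 repeatedly:
3713 ÷ 5 = 742 remainder 3
742 ÷ 5 = 148 remainder 2
148 ÷ 5 = 29 remainder 3
29 ÷ 5 = 5 remainder 4
5 ÷ 5 = 1 remainder 0
1 ÷ 5 = 0 remainder 1
Reading remainders bottom-up:
= 104323


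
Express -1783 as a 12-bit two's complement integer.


Original: 011011110111
Step 1 - Invert all bits: 100100001000
Step 2 - Add 1: 100100001000 + 1
= 100100001001 (represents -1783)


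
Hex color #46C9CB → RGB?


Hex: #46C9CB
R = 46₁₆ = 70
G = C9₁₆ = 201
B = CB₁₆ = 203
= RGB(70, 201, 203)


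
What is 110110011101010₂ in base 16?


Group into 4-bit nibbles: 0110110011101010
  0110 = 6
  1100 = C
  1110 = E
  1010 = A
= 0x6CEA


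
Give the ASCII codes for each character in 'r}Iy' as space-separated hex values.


String: 'r}Iy'  (4 characters)
Per-character ASCII lookup:
  'r': lowercase starts at 97: 'r' = 97 + 17 = 114 → 0x72
  '}': special character: '}' = 125 → 0x7D
  'I': uppercase starts at 65: 'I' = 65 + 8 = 73 → 0x49
  'y': lowercase starts at 97: 'y' = 97 + 24 = 121 → 0x79
= 0x72 0x7D 0x49 0x79


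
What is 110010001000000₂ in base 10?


Positional values:
Bit 6: 1 × 2^6 = 64
Bit 10: 1 × 2^10 = 1024
Bit 13: 1 × 2^13 = 8192
Bit 14: 1 × 2^14 = 16384
Sum = 64 + 1024 + 8192 + 16384
= 25664


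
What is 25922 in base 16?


Divide by 16 repeatedly:
25922 ÷ 16 = 1620 remainder 2 (2)
1620 ÷ 16 = 101 remainder 4 (4)
101 ÷ 16 = 6 remainder 5 (5)
6 ÷ 16 = 0 remainder 6 (6)
Reading remainders bottom-up:
= 0x6542


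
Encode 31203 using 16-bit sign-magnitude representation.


Sign bit: 0 (positive)
Magnitude: 31203 = 111100111100011
= 0111100111100011


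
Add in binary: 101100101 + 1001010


Align and add column by column (LSB to MSB, carry propagating):
  0101100101
+ 0001001010
  ----------
  col 0: 1 + 0 + 0 (carry in) = 1 → bit 1, carry out 0
  col 1: 0 + 1 + 0 (carry in) = 1 → bit 1, carry out 0
  col 2: 1 + 0 + 0 (carry in) = 1 → bit 1, carry out 0
  col 3: 0 + 1 + 0 (carry in) = 1 → bit 1, carry out 0
  col 4: 0 + 0 + 0 (carry in) = 0 → bit 0, carry out 0
  col 5: 1 + 0 + 0 (carry in) = 1 → bit 1, carry out 0
  col 6: 1 + 1 + 0 (carry in) = 2 → bit 0, carry out 1
  col 7: 0 + 0 + 1 (carry in) = 1 → bit 1, carry out 0
  col 8: 1 + 0 + 0 (carry in) = 1 → bit 1, carry out 0
  col 9: 0 + 0 + 0 (carry in) = 0 → bit 0, carry out 0
Reading bits MSB→LSB: 0110101111
Strip leading zeros: 110101111
= 110101111


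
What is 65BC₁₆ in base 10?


Positional values:
Position 0: C × 16^0 = 12 × 1 = 12
Position 1: B × 16^1 = 11 × 16 = 176
Position 2: 5 × 16^2 = 5 × 256 = 1280
Position 3: 6 × 16^3 = 6 × 4096 = 24576
Sum = 12 + 176 + 1280 + 24576
= 26044


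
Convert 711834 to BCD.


Each digit → 4-bit binary:
  7 → 0111
  1 → 0001
  1 → 0001
  8 → 1000
  3 → 0011
  4 → 0100
= 0111 0001 0001 1000 0011 0100


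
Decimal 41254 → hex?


Divide by 16 repeatedly:
41254 ÷ 16 = 2578 remainder 6 (6)
2578 ÷ 16 = 161 remainder 2 (2)
161 ÷ 16 = 10 remainder 1 (1)
10 ÷ 16 = 0 remainder 10 (A)
Reading remainders bottom-up:
= 0xA126


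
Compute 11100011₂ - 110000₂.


Align and subtract column by column (LSB to MSB, borrowing when needed):
  11100011
- 00110000
  --------
  col 0: (1 - 0 borrow-in) - 0 → 1 - 0 = 1, borrow out 0
  col 1: (1 - 0 borrow-in) - 0 → 1 - 0 = 1, borrow out 0
  col 2: (0 - 0 borrow-in) - 0 → 0 - 0 = 0, borrow out 0
  col 3: (0 - 0 borrow-in) - 0 → 0 - 0 = 0, borrow out 0
  col 4: (0 - 0 borrow-in) - 1 → borrow from next column: (0+2) - 1 = 1, borrow out 1
  col 5: (1 - 1 borrow-in) - 1 → borrow from next column: (0+2) - 1 = 1, borrow out 1
  col 6: (1 - 1 borrow-in) - 0 → 0 - 0 = 0, borrow out 0
  col 7: (1 - 0 borrow-in) - 0 → 1 - 0 = 1, borrow out 0
Reading bits MSB→LSB: 10110011
Strip leading zeros: 10110011
= 10110011


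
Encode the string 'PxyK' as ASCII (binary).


String: 'PxyK'  (4 characters)
Per-character ASCII lookup:
  'P': uppercase starts at 65: 'P' = 65 + 15 = 80 → 1010000
  'x': lowercase starts at 97: 'x' = 97 + 23 = 120 → 1111000
  'y': lowercase starts at 97: 'y' = 97 + 24 = 121 → 1111001
  'K': uppercase starts at 65: 'K' = 65 + 10 = 75 → 1001011
= 1010000 1111000 1111001 1001011


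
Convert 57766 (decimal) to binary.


Divide by 2 repeatedly:
57766 ÷ 2 = 28883 remainder 0
28883 ÷ 2 = 14441 remainder 1
14441 ÷ 2 = 7220 remainder 1
7220 ÷ 2 = 3610 remainder 0
3610 ÷ 2 = 1805 remainder 0
1805 ÷ 2 = 902 remainder 1
902 ÷ 2 = 451 remainder 0
451 ÷ 2 = 225 remainder 1
225 ÷ 2 = 112 remainder 1
112 ÷ 2 = 56 remainder 0
56 ÷ 2 = 28 remainder 0
28 ÷ 2 = 14 remainder 0
14 ÷ 2 = 7 remainder 0
7 ÷ 2 = 3 remainder 1
3 ÷ 2 = 1 remainder 1
1 ÷ 2 = 0 remainder 1
Reading remainders bottom-up:
= 1110000110100110


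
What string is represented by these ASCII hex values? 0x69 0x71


Codes (hex): 0x69 0x71
Per-code ASCII lookup:
  0x69 = 105  (range 97-122: lowercase, 105 - 97 = 8) → 'i'
  0x71 = 113  (range 97-122: lowercase, 113 - 97 = 16) → 'q'
= 'iq'


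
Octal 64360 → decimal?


Positional values:
Position 0: 0 × 8^0 = 0
Position 1: 6 × 8^1 = 48
Position 2: 3 × 8^2 = 192
Position 3: 4 × 8^3 = 2048
Position 4: 6 × 8^4 = 24576
Sum = 0 + 48 + 192 + 2048 + 24576
= 26864


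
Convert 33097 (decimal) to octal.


Divide by 8 repeatedly:
33097 ÷ 8 = 4137 remainder 1
4137 ÷ 8 = 517 remainder 1
517 ÷ 8 = 64 remainder 5
64 ÷ 8 = 8 remainder 0
8 ÷ 8 = 1 remainder 0
1 ÷ 8 = 0 remainder 1
Reading remainders bottom-up:
= 0o100511


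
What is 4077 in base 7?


Divide by 7 repeatedly:
4077 ÷ 7 = 582 remainder 3
582 ÷ 7 = 83 remainder 1
83 ÷ 7 = 11 remainder 6
11 ÷ 7 = 1 remainder 4
1 ÷ 7 = 0 remainder 1
Reading remainders bottom-up:
= 14613


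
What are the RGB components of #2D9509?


Hex: #2D9509
R = 2D₁₆ = 45
G = 95₁₆ = 149
B = 09₁₆ = 9
= RGB(45, 149, 9)


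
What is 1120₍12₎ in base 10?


Positional values (base 12):
  0 × 12^0 = 0 × 1 = 0
  2 × 12^1 = 2 × 12 = 24
  1 × 12^2 = 1 × 144 = 144
  1 × 12^3 = 1 × 1728 = 1728
Sum = 0 + 24 + 144 + 1728
= 1896


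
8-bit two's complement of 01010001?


Original: 01010001
Step 1 - Invert all bits: 10101110
Step 2 - Add 1: 10101110 + 1
= 10101111 (represents -81)


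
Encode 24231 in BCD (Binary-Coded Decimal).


Each digit → 4-bit binary:
  2 → 0010
  4 → 0100
  2 → 0010
  3 → 0011
  1 → 0001
= 0010 0100 0010 0011 0001


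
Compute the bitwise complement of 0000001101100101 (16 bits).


Original: 0000001101100101
Invert all bits:
  bit 0: 0 → 1
  bit 1: 0 → 1
  bit 2: 0 → 1
  bit 3: 0 → 1
  bit 4: 0 → 1
  bit 5: 0 → 1
  bit 6: 1 → 0
  bit 7: 1 → 0
  bit 8: 0 → 1
  bit 9: 1 → 0
  bit 10: 1 → 0
  bit 11: 0 → 1
  bit 12: 0 → 1
  bit 13: 1 → 0
  bit 14: 0 → 1
  bit 15: 1 → 0
= 1111110010011010
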